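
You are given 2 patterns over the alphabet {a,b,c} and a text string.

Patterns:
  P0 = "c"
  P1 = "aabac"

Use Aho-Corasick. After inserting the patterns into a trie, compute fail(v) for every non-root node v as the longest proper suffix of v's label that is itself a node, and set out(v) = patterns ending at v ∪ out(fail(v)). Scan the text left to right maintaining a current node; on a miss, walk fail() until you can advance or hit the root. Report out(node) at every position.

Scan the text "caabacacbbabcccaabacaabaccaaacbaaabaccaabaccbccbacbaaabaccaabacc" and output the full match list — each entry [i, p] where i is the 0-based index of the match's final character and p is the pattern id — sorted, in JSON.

Build:
Trie nodes:
  n0 'ε': a→2 c→1
  n1 'c': ·  [P0 ends]
  n2 'a': a→3
  n3 'aa': b→4
  n4 'aab': a→5
  n5 'aaba': c→6
  n6 'aabac': ·  [P1 ends]

Failure links (BFS by depth):
  fail(1) 'c': from fail(0)=0 chase 'c': 0 ⇒ 0;  out={0}∪out(0)={0}
  fail(2) 'a': from fail(0)=0 chase 'a': 0 ⇒ 0;  out=∅∪out(0)=∅
  fail(3) 'aa': from fail(2)=0 chase 'a': 0 ⇒ 2;  out=∅∪out(2)=∅
  fail(4) 'aab': from fail(3)=2 chase 'b': 2→0 ⇒ 0;  out=∅∪out(0)=∅
  fail(5) 'aaba': from fail(4)=0 chase 'a': 0 ⇒ 2;  out=∅∪out(2)=∅
  fail(6) 'aabac': from fail(5)=2 chase 'c': 2→0 ⇒ 1;  out={1}∪out(1)={0,1}

Text stream:
pos 0 'c': at 1  emit P0@[0:0]
pos 1 'a': at 2 (fail-walked)
pos 2 'a': at 3
pos 3 'b': at 4
pos 4 'a': at 5
pos 5 'c': at 6  emit P0@[5:5],P1@[1:5]
pos 6 'a': at 2 (fail-walked)
pos 7 'c': at 1 (fail-walked)  emit P0@[7:7]
pos 8 'b': at 0 (fail-walked)
pos 9 'b': at 0
pos 10 'a': at 2
pos 11 'b': at 0 (fail-walked)
pos 12 'c': at 1  emit P0@[12:12]
pos 13 'c': at 1 (fail-walked)  emit P0@[13:13]
pos 14 'c': at 1 (fail-walked)  emit P0@[14:14]
pos 15 'a': at 2 (fail-walked)
pos 16 'a': at 3
pos 17 'b': at 4
pos 18 'a': at 5
pos 19 'c': at 6  emit P0@[19:19],P1@[15:19]
pos 20 'a': at 2 (fail-walked)
pos 21 'a': at 3
pos 22 'b': at 4
pos 23 'a': at 5
pos 24 'c': at 6  emit P0@[24:24],P1@[20:24]
pos 25 'c': at 1 (fail-walked)  emit P0@[25:25]
pos 26 'a': at 2 (fail-walked)
pos 27 'a': at 3
pos 28 'a': at 3 (fail-walked)
pos 29 'c': at 1 (fail-walked)  emit P0@[29:29]
pos 30 'b': at 0 (fail-walked)
pos 31 'a': at 2
pos 32 'a': at 3
pos 33 'a': at 3 (fail-walked)
pos 34 'b': at 4
pos 35 'a': at 5
pos 36 'c': at 6  emit P0@[36:36],P1@[32:36]
pos 37 'c': at 1 (fail-walked)  emit P0@[37:37]
pos 38 'a': at 2 (fail-walked)
pos 39 'a': at 3
pos 40 'b': at 4
pos 41 'a': at 5
pos 42 'c': at 6  emit P0@[42:42],P1@[38:42]
pos 43 'c': at 1 (fail-walked)  emit P0@[43:43]
pos 44 'b': at 0 (fail-walked)
pos 45 'c': at 1  emit P0@[45:45]
pos 46 'c': at 1 (fail-walked)  emit P0@[46:46]
pos 47 'b': at 0 (fail-walked)
pos 48 'a': at 2
pos 49 'c': at 1 (fail-walked)  emit P0@[49:49]
pos 50 'b': at 0 (fail-walked)
pos 51 'a': at 2
pos 52 'a': at 3
pos 53 'a': at 3 (fail-walked)
pos 54 'b': at 4
pos 55 'a': at 5
pos 56 'c': at 6  emit P0@[56:56],P1@[52:56]
pos 57 'c': at 1 (fail-walked)  emit P0@[57:57]
pos 58 'a': at 2 (fail-walked)
pos 59 'a': at 3
pos 60 'b': at 4
pos 61 'a': at 5
pos 62 'c': at 6  emit P0@[62:62],P1@[58:62]
pos 63 'c': at 1 (fail-walked)  emit P0@[63:63]

Matches: [[0,0],[5,0],[5,1],[7,0],[12,0],[13,0],[14,0],[19,0],[19,1],[24,0],[24,1],[25,0],[29,0],[36,0],[36,1],[37,0],[42,0],[42,1],[43,0],[45,0],[46,0],[49,0],[56,0],[56,1],[57,0],[62,0],[62,1],[63,0]]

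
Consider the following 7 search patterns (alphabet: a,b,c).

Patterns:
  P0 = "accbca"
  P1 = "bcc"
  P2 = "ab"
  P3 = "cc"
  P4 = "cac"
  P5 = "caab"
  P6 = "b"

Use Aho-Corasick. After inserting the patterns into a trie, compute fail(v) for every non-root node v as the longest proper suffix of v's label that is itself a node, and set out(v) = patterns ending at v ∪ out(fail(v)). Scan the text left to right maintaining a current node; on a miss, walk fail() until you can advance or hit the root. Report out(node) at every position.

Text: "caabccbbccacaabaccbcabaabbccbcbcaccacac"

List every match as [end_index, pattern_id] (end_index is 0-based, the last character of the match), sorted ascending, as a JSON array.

Construct AC machine:
Trie (insert patterns):
  n0 'ε': a→1 b→7 c→11
  n1 'a': b→10 c→2
  n2 'ac': c→3
  n3 'acc': b→4
  n4 'accb': c→5
  n5 'accbc': a→6
  n6 'accbca': ·  [P0 ends]
  n7 'b': c→8  [P6 ends]
  n8 'bc': c→9
  n9 'bcc': ·  [P1 ends]
  n10 'ab': ·  [P2 ends]
  n11 'c': a→13 c→12
  n12 'cc': ·  [P3 ends]
  n13 'ca': a→15 c→14
  n14 'cac': ·  [P4 ends]
  n15 'caa': b→16
  n16 'caab': ·  [P5 ends]

BFS fail/out derivation:
  fail(1) 'a': from fail(0)=0 chase 'a': 0 ⇒ 0;  out=∅∪out(0)=∅
  fail(7) 'b': from fail(0)=0 chase 'b': 0 ⇒ 0;  out={6}∪out(0)={6}
  fail(11) 'c': from fail(0)=0 chase 'c': 0 ⇒ 0;  out=∅∪out(0)=∅
  fail(2) 'ac': from fail(1)=0 chase 'c': 0 ⇒ 11;  out=∅∪out(11)=∅
  fail(8) 'bc': from fail(7)=0 chase 'c': 0 ⇒ 11;  out=∅∪out(11)=∅
  fail(10) 'ab': from fail(1)=0 chase 'b': 0 ⇒ 7;  out={2}∪out(7)={2,6}
  fail(12) 'cc': from fail(11)=0 chase 'c': 0 ⇒ 11;  out={3}∪out(11)={3}
  fail(13) 'ca': from fail(11)=0 chase 'a': 0 ⇒ 1;  out=∅∪out(1)=∅
  fail(3) 'acc': from fail(2)=11 chase 'c': 11 ⇒ 12;  out=∅∪out(12)={3}
  fail(9) 'bcc': from fail(8)=11 chase 'c': 11 ⇒ 12;  out={1}∪out(12)={1,3}
  fail(14) 'cac': from fail(13)=1 chase 'c': 1 ⇒ 2;  out={4}∪out(2)={4}
  fail(15) 'caa': from fail(13)=1 chase 'a': 1→0 ⇒ 1;  out=∅∪out(1)=∅
  fail(4) 'accb': from fail(3)=12 chase 'b': 12→11→0 ⇒ 7;  out=∅∪out(7)={6}
  fail(16) 'caab': from fail(15)=1 chase 'b': 1 ⇒ 10;  out={5}∪out(10)={2,5,6}
  fail(5) 'accbc': from fail(4)=7 chase 'c': 7 ⇒ 8;  out=∅∪out(8)=∅
  fail(6) 'accbca': from fail(5)=8 chase 'a': 8→11 ⇒ 13;  out={0}∪out(13)={0}

Scan:
i=0 'c': node 0→11
i=1 'a': node 11→13
i=2 'a': node 13→15
i=3 'b': node 15→16  emit P2@[2:3],P5@[0:3],P6@[3:3]
i=4 'c': node 16→8 (via fail)
i=5 'c': node 8→9  emit P1@[3:5],P3@[4:5]
i=6 'b': node 9→7 (via fail)  emit P6@[6:6]
i=7 'b': node 7→7 (via fail)  emit P6@[7:7]
i=8 'c': node 7→8
i=9 'c': node 8→9  emit P1@[7:9],P3@[8:9]
i=10 'a': node 9→13 (via fail)
i=11 'c': node 13→14  emit P4@[9:11]
i=12 'a': node 14→13 (via fail)
i=13 'a': node 13→15
i=14 'b': node 15→16  emit P2@[13:14],P5@[11:14],P6@[14:14]
i=15 'a': node 16→1 (via fail)
i=16 'c': node 1→2
i=17 'c': node 2→3  emit P3@[16:17]
i=18 'b': node 3→4  emit P6@[18:18]
i=19 'c': node 4→5
i=20 'a': node 5→6  emit P0@[15:20]
i=21 'b': node 6→10 (via fail)  emit P2@[20:21],P6@[21:21]
i=22 'a': node 10→1 (via fail)
i=23 'a': node 1→1 (via fail)
i=24 'b': node 1→10  emit P2@[23:24],P6@[24:24]
i=25 'b': node 10→7 (via fail)  emit P6@[25:25]
i=26 'c': node 7→8
i=27 'c': node 8→9  emit P1@[25:27],P3@[26:27]
i=28 'b': node 9→7 (via fail)  emit P6@[28:28]
i=29 'c': node 7→8
i=30 'b': node 8→7 (via fail)  emit P6@[30:30]
i=31 'c': node 7→8
i=32 'a': node 8→13 (via fail)
i=33 'c': node 13→14  emit P4@[31:33]
i=34 'c': node 14→3 (via fail)  emit P3@[33:34]
i=35 'a': node 3→13 (via fail)
i=36 'c': node 13→14  emit P4@[34:36]
i=37 'a': node 14→13 (via fail)
i=38 'c': node 13→14  emit P4@[36:38]

All matches (sorted): [[3,2],[3,5],[3,6],[5,1],[5,3],[6,6],[7,6],[9,1],[9,3],[11,4],[14,2],[14,5],[14,6],[17,3],[18,6],[20,0],[21,2],[21,6],[24,2],[24,6],[25,6],[27,1],[27,3],[28,6],[30,6],[33,4],[34,3],[36,4],[38,4]]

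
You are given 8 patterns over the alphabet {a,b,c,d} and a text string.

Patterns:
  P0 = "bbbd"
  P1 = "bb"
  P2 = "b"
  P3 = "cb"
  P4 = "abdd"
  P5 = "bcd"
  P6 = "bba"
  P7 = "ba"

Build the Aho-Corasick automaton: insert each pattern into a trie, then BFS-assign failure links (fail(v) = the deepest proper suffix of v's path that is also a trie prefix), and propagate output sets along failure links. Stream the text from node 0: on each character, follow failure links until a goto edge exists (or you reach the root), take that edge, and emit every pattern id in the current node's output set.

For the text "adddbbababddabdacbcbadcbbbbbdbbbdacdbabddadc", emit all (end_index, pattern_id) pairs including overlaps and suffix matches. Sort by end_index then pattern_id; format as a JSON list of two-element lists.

Construct AC machine:
Trie (insert patterns):
  n0 'ε': a→7 b→1 c→5
  n1 'b': a→14 b→2 c→11  ←P2
  n2 'bb': a→13 b→3  ←P1
  n3 'bbb': d→4
  n4 'bbbd': ·  ←P0
  n5 'c': b→6
  n6 'cb': ·  ←P3
  n7 'a': b→8
  n8 'ab': d→9
  n9 'abd': d→10
  n10 'abdd': ·  ←P4
  n11 'bc': d→12
  n12 'bcd': ·  ←P5
  n13 'bba': ·  ←P6
  n14 'ba': ·  ←P7

Failure links (BFS by depth):
  n1('b'): parent n0 fail=0; on 'b' 0 → fail=0;  out {2}∪∅={2}
  n5('c'): parent n0 fail=0; on 'c' 0 → fail=0;  out ∅∪∅=∅
  n7('a'): parent n0 fail=0; on 'a' 0 → fail=0;  out ∅∪∅=∅
  n2('bb'): parent n1 fail=0; on 'b' 0 → fail=1;  out {1}∪{2}={1,2}
  n6('cb'): parent n5 fail=0; on 'b' 0 → fail=1;  out {3}∪{2}={2,3}
  n8('ab'): parent n7 fail=0; on 'b' 0 → fail=1;  out ∅∪{2}={2}
  n11('bc'): parent n1 fail=0; on 'c' 0 → fail=5;  out ∅∪∅=∅
  n14('ba'): parent n1 fail=0; on 'a' 0 → fail=7;  out {7}∪∅={7}
  n3('bbb'): parent n2 fail=1; on 'b' 1 → fail=2;  out ∅∪{1,2}={1,2}
  n9('abd'): parent n8 fail=1; on 'd' 1→0 → fail=0;  out ∅∪∅=∅
  n12('bcd'): parent n11 fail=5; on 'd' 5→0 → fail=0;  out {5}∪∅={5}
  n13('bba'): parent n2 fail=1; on 'a' 1 → fail=14;  out {6}∪{7}={6,7}
  n4('bbbd'): parent n3 fail=2; on 'd' 2→1→0 → fail=0;  out {0}∪∅={0}
  n10('abdd'): parent n9 fail=0; on 'd' 0 → fail=0;  out {4}∪∅={4}

Text stream:
pos 0 'a': at 7
pos 1 'd': at 0 ·f
pos 2 'd': at 0
pos 3 'd': at 0
pos 4 'b': at 1  → match P2@[4:4]
pos 5 'b': at 2  → match P1@[4:5],P2@[5:5]
pos 6 'a': at 13  → match P6@[4:6],P7@[5:6]
pos 7 'b': at 8 ·f  → match P2@[7:7]
pos 8 'a': at 14 ·f  → match P7@[7:8]
pos 9 'b': at 8 ·f  → match P2@[9:9]
pos 10 'd': at 9
pos 11 'd': at 10  → match P4@[8:11]
pos 12 'a': at 7 ·f
pos 13 'b': at 8  → match P2@[13:13]
pos 14 'd': at 9
pos 15 'a': at 7 ·f
pos 16 'c': at 5 ·f
pos 17 'b': at 6  → match P2@[17:17],P3@[16:17]
pos 18 'c': at 11 ·f
pos 19 'b': at 6 ·f  → match P2@[19:19],P3@[18:19]
pos 20 'a': at 14 ·f  → match P7@[19:20]
pos 21 'd': at 0 ·f
pos 22 'c': at 5
pos 23 'b': at 6  → match P2@[23:23],P3@[22:23]
pos 24 'b': at 2 ·f  → match P1@[23:24],P2@[24:24]
pos 25 'b': at 3  → match P1@[24:25],P2@[25:25]
pos 26 'b': at 3 ·f  → match P1@[25:26],P2@[26:26]
pos 27 'b': at 3 ·f  → match P1@[26:27],P2@[27:27]
pos 28 'd': at 4  → match P0@[25:28]
pos 29 'b': at 1 ·f  → match P2@[29:29]
pos 30 'b': at 2  → match P1@[29:30],P2@[30:30]
pos 31 'b': at 3  → match P1@[30:31],P2@[31:31]
pos 32 'd': at 4  → match P0@[29:32]
pos 33 'a': at 7 ·f
pos 34 'c': at 5 ·f
pos 35 'd': at 0 ·f
pos 36 'b': at 1  → match P2@[36:36]
pos 37 'a': at 14  → match P7@[36:37]
pos 38 'b': at 8 ·f  → match P2@[38:38]
pos 39 'd': at 9
pos 40 'd': at 10  → match P4@[37:40]
pos 41 'a': at 7 ·f
pos 42 'd': at 0 ·f
pos 43 'c': at 5

All matches (sorted): [[4,2],[5,1],[5,2],[6,6],[6,7],[7,2],[8,7],[9,2],[11,4],[13,2],[17,2],[17,3],[19,2],[19,3],[20,7],[23,2],[23,3],[24,1],[24,2],[25,1],[25,2],[26,1],[26,2],[27,1],[27,2],[28,0],[29,2],[30,1],[30,2],[31,1],[31,2],[32,0],[36,2],[37,7],[38,2],[40,4]]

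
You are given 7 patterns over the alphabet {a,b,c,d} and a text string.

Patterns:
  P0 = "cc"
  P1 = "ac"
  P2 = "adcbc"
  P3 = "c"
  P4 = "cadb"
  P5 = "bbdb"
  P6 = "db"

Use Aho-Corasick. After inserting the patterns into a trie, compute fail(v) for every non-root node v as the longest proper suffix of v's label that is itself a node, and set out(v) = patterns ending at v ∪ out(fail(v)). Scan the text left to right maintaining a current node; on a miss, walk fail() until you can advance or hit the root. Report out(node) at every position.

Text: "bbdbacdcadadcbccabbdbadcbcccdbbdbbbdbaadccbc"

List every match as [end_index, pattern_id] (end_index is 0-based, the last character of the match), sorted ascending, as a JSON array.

Build automaton:
Trie nodes:
  0='ε' goto a→3 b→12 c→1 d→16
  1='c' goto a→9 c→2  ←P3
  2='cc' goto ·  ←P0
  3='a' goto c→4 d→5
  4='ac' goto ·  ←P1
  5='ad' goto c→6
  6='adc' goto b→7
  7='adcb' goto c→8
  8='adcbc' goto ·  ←P2
  9='ca' goto d→10
  10='cad' goto b→11
  11='cadb' goto ·  ←P4
  12='b' goto b→13
  13='bb' goto d→14
  14='bbd' goto b→15
  15='bbdb' goto ·  ←P5
  16='d' goto b→17
  17='db' goto ·  ←P6

BFS fail/out derivation:
  fail(1) 'c': from fail(0)=0 chase 'c': 0 ⇒ 0;  out={3}∪out(0)={3}
  fail(3) 'a': from fail(0)=0 chase 'a': 0 ⇒ 0;  out=∅∪out(0)=∅
  fail(12) 'b': from fail(0)=0 chase 'b': 0 ⇒ 0;  out=∅∪out(0)=∅
  fail(16) 'd': from fail(0)=0 chase 'd': 0 ⇒ 0;  out=∅∪out(0)=∅
  fail(2) 'cc': from fail(1)=0 chase 'c': 0 ⇒ 1;  out={0}∪out(1)={0,3}
  fail(4) 'ac': from fail(3)=0 chase 'c': 0 ⇒ 1;  out={1}∪out(1)={1,3}
  fail(5) 'ad': from fail(3)=0 chase 'd': 0 ⇒ 16;  out=∅∪out(16)=∅
  fail(9) 'ca': from fail(1)=0 chase 'a': 0 ⇒ 3;  out=∅∪out(3)=∅
  fail(13) 'bb': from fail(12)=0 chase 'b': 0 ⇒ 12;  out=∅∪out(12)=∅
  fail(17) 'db': from fail(16)=0 chase 'b': 0 ⇒ 12;  out={6}∪out(12)={6}
  fail(6) 'adc': from fail(5)=16 chase 'c': 16→0 ⇒ 1;  out=∅∪out(1)={3}
  fail(10) 'cad': from fail(9)=3 chase 'd': 3 ⇒ 5;  out=∅∪out(5)=∅
  fail(14) 'bbd': from fail(13)=12 chase 'd': 12→0 ⇒ 16;  out=∅∪out(16)=∅
  fail(7) 'adcb': from fail(6)=1 chase 'b': 1→0 ⇒ 12;  out=∅∪out(12)=∅
  fail(11) 'cadb': from fail(10)=5 chase 'b': 5→16 ⇒ 17;  out={4}∪out(17)={4,6}
  fail(15) 'bbdb': from fail(14)=16 chase 'b': 16 ⇒ 17;  out={5}∪out(17)={5,6}
  fail(8) 'adcbc': from fail(7)=12 chase 'c': 12→0 ⇒ 1;  out={2}∪out(1)={2,3}

Scan:
pos 0 'b': at 12
pos 1 'b': at 13
pos 2 'd': at 14
pos 3 'b': at 15  ** P5@[0:3],P6@[2:3]
pos 4 'a': at 3 (via fail)
pos 5 'c': at 4  ** P1@[4:5],P3@[5:5]
pos 6 'd': at 16 (via fail)
pos 7 'c': at 1 (via fail)  ** P3@[7:7]
pos 8 'a': at 9
pos 9 'd': at 10
pos 10 'a': at 3 (via fail)
pos 11 'd': at 5
pos 12 'c': at 6  ** P3@[12:12]
pos 13 'b': at 7
pos 14 'c': at 8  ** P2@[10:14],P3@[14:14]
pos 15 'c': at 2 (via fail)  ** P0@[14:15],P3@[15:15]
pos 16 'a': at 9 (via fail)
pos 17 'b': at 12 (via fail)
pos 18 'b': at 13
pos 19 'd': at 14
pos 20 'b': at 15  ** P5@[17:20],P6@[19:20]
pos 21 'a': at 3 (via fail)
pos 22 'd': at 5
pos 23 'c': at 6  ** P3@[23:23]
pos 24 'b': at 7
pos 25 'c': at 8  ** P2@[21:25],P3@[25:25]
pos 26 'c': at 2 (via fail)  ** P0@[25:26],P3@[26:26]
pos 27 'c': at 2 (via fail)  ** P0@[26:27],P3@[27:27]
pos 28 'd': at 16 (via fail)
pos 29 'b': at 17  ** P6@[28:29]
pos 30 'b': at 13 (via fail)
pos 31 'd': at 14
pos 32 'b': at 15  ** P5@[29:32],P6@[31:32]
pos 33 'b': at 13 (via fail)
pos 34 'b': at 13 (via fail)
pos 35 'd': at 14
pos 36 'b': at 15  ** P5@[33:36],P6@[35:36]
pos 37 'a': at 3 (via fail)
pos 38 'a': at 3 (via fail)
pos 39 'd': at 5
pos 40 'c': at 6  ** P3@[40:40]
pos 41 'c': at 2 (via fail)  ** P0@[40:41],P3@[41:41]
pos 42 'b': at 12 (via fail)
pos 43 'c': at 1 (via fail)  ** P3@[43:43]

Matches: [[3,5],[3,6],[5,1],[5,3],[7,3],[12,3],[14,2],[14,3],[15,0],[15,3],[20,5],[20,6],[23,3],[25,2],[25,3],[26,0],[26,3],[27,0],[27,3],[29,6],[32,5],[32,6],[36,5],[36,6],[40,3],[41,0],[41,3],[43,3]]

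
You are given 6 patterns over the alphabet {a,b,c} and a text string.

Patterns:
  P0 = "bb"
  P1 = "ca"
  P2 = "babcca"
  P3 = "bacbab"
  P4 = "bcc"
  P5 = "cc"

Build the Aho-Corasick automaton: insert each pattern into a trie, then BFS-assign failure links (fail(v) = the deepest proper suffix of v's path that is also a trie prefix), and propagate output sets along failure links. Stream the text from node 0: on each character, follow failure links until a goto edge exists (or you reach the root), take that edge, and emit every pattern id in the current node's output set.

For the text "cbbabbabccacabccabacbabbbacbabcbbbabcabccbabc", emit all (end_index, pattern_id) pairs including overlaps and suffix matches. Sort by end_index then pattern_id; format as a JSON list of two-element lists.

Build:
Trie nodes:
  0='ε' goto b→1 c→3
  1='b' goto a→5 b→2 c→14
  2='bb' goto ·  ←P0
  3='c' goto a→4 c→16
  4='ca' goto ·  ←P1
  5='ba' goto b→6 c→10
  6='bab' goto c→7
  7='babc' goto c→8
  8='babcc' goto a→9
  9='babcca' goto ·  ←P2
  10='bac' goto b→11
  11='bacb' goto a→12
  12='bacba' goto b→13
  13='bacbab' goto ·  ←P3
  14='bc' goto c→15
  15='bcc' goto ·  ←P4
  16='cc' goto ·  ←P5

Failure links (BFS by depth):
  n1('b'): parent n0 fail=0; on 'b' 0 → fail=0;  out ∅∪∅=∅
  n3('c'): parent n0 fail=0; on 'c' 0 → fail=0;  out ∅∪∅=∅
  n2('bb'): parent n1 fail=0; on 'b' 0 → fail=1;  out {0}∪∅={0}
  n4('ca'): parent n3 fail=0; on 'a' 0 → fail=0;  out {1}∪∅={1}
  n5('ba'): parent n1 fail=0; on 'a' 0 → fail=0;  out ∅∪∅=∅
  n14('bc'): parent n1 fail=0; on 'c' 0 → fail=3;  out ∅∪∅=∅
  n16('cc'): parent n3 fail=0; on 'c' 0 → fail=3;  out {5}∪∅={5}
  n6('bab'): parent n5 fail=0; on 'b' 0 → fail=1;  out ∅∪∅=∅
  n10('bac'): parent n5 fail=0; on 'c' 0 → fail=3;  out ∅∪∅=∅
  n15('bcc'): parent n14 fail=3; on 'c' 3 → fail=16;  out {4}∪{5}={4,5}
  n7('babc'): parent n6 fail=1; on 'c' 1 → fail=14;  out ∅∪∅=∅
  n11('bacb'): parent n10 fail=3; on 'b' 3→0 → fail=1;  out ∅∪∅=∅
  n8('babcc'): parent n7 fail=14; on 'c' 14 → fail=15;  out ∅∪{4,5}={4,5}
  n12('bacba'): parent n11 fail=1; on 'a' 1 → fail=5;  out ∅∪∅=∅
  n9('babcca'): parent n8 fail=15; on 'a' 15→16→3 → fail=4;  out {2}∪{1}={1,2}
  n13('bacbab'): parent n12 fail=5; on 'b' 5 → fail=6;  out {3}∪∅={3}

Scan:
pos 0 'c': at 3
pos 1 'b': at 1 (fail-walked)
pos 2 'b': at 2  ** P0@[1:2]
pos 3 'a': at 5 (fail-walked)
pos 4 'b': at 6
pos 5 'b': at 2 (fail-walked)  ** P0@[4:5]
pos 6 'a': at 5 (fail-walked)
pos 7 'b': at 6
pos 8 'c': at 7
pos 9 'c': at 8  ** P4@[7:9],P5@[8:9]
pos 10 'a': at 9  ** P1@[9:10],P2@[5:10]
pos 11 'c': at 3 (fail-walked)
pos 12 'a': at 4  ** P1@[11:12]
pos 13 'b': at 1 (fail-walked)
pos 14 'c': at 14
pos 15 'c': at 15  ** P4@[13:15],P5@[14:15]
pos 16 'a': at 4 (fail-walked)  ** P1@[15:16]
pos 17 'b': at 1 (fail-walked)
pos 18 'a': at 5
pos 19 'c': at 10
pos 20 'b': at 11
pos 21 'a': at 12
pos 22 'b': at 13  ** P3@[17:22]
pos 23 'b': at 2 (fail-walked)  ** P0@[22:23]
pos 24 'b': at 2 (fail-walked)  ** P0@[23:24]
pos 25 'a': at 5 (fail-walked)
pos 26 'c': at 10
pos 27 'b': at 11
pos 28 'a': at 12
pos 29 'b': at 13  ** P3@[24:29]
pos 30 'c': at 7 (fail-walked)
pos 31 'b': at 1 (fail-walked)
pos 32 'b': at 2  ** P0@[31:32]
pos 33 'b': at 2 (fail-walked)  ** P0@[32:33]
pos 34 'a': at 5 (fail-walked)
pos 35 'b': at 6
pos 36 'c': at 7
pos 37 'a': at 4 (fail-walked)  ** P1@[36:37]
pos 38 'b': at 1 (fail-walked)
pos 39 'c': at 14
pos 40 'c': at 15  ** P4@[38:40],P5@[39:40]
pos 41 'b': at 1 (fail-walked)
pos 42 'a': at 5
pos 43 'b': at 6
pos 44 'c': at 7

Matches: [[2,0],[5,0],[9,4],[9,5],[10,1],[10,2],[12,1],[15,4],[15,5],[16,1],[22,3],[23,0],[24,0],[29,3],[32,0],[33,0],[37,1],[40,4],[40,5]]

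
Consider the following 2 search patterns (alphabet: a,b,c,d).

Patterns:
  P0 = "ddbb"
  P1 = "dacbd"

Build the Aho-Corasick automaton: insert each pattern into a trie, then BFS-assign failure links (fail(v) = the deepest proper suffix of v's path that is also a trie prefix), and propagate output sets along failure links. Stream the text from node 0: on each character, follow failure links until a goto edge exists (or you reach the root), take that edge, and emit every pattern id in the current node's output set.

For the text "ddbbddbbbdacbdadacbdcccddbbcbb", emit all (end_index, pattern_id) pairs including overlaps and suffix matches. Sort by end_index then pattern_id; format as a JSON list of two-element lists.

Construct AC machine:
Trie (insert patterns):
  0='ε' goto d→1
  1='d' goto a→5 d→2
  2='dd' goto b→3
  3='ddb' goto b→4
  4='ddbb' goto ·  [P0 ends]
  5='da' goto c→6
  6='dac' goto b→7
  7='dacb' goto d→8
  8='dacbd' goto ·  [P1 ends]

BFS fail/out derivation:
  fail(1) 'd': from fail(0)=0 chase 'd': 0 ⇒ 0;  out=∅∪out(0)=∅
  fail(2) 'dd': from fail(1)=0 chase 'd': 0 ⇒ 1;  out=∅∪out(1)=∅
  fail(5) 'da': from fail(1)=0 chase 'a': 0 ⇒ 0;  out=∅∪out(0)=∅
  fail(3) 'ddb': from fail(2)=1 chase 'b': 1→0 ⇒ 0;  out=∅∪out(0)=∅
  fail(6) 'dac': from fail(5)=0 chase 'c': 0 ⇒ 0;  out=∅∪out(0)=∅
  fail(4) 'ddbb': from fail(3)=0 chase 'b': 0 ⇒ 0;  out={0}∪out(0)={0}
  fail(7) 'dacb': from fail(6)=0 chase 'b': 0 ⇒ 0;  out=∅∪out(0)=∅
  fail(8) 'dacbd': from fail(7)=0 chase 'd': 0 ⇒ 1;  out={1}∪out(1)={1}

Text stream:
[0] read 'd'  n0⇒n1
[1] read 'd'  n1⇒n2
[2] read 'b'  n2⇒n3
[3] read 'b'  n3⇒n4  ** P0@[0:3]
[4] read 'd'  n4⇒n1 (fail-walked)
[5] read 'd'  n1⇒n2
[6] read 'b'  n2⇒n3
[7] read 'b'  n3⇒n4  ** P0@[4:7]
[8] read 'b'  n4⇒n0 (fail-walked)
[9] read 'd'  n0⇒n1
[10] read 'a'  n1⇒n5
[11] read 'c'  n5⇒n6
[12] read 'b'  n6⇒n7
[13] read 'd'  n7⇒n8  ** P1@[9:13]
[14] read 'a'  n8⇒n5 (fail-walked)
[15] read 'd'  n5⇒n1 (fail-walked)
[16] read 'a'  n1⇒n5
[17] read 'c'  n5⇒n6
[18] read 'b'  n6⇒n7
[19] read 'd'  n7⇒n8  ** P1@[15:19]
[20] read 'c'  n8⇒n0 (fail-walked)
[21] read 'c'  n0⇒n0
[22] read 'c'  n0⇒n0
[23] read 'd'  n0⇒n1
[24] read 'd'  n1⇒n2
[25] read 'b'  n2⇒n3
[26] read 'b'  n3⇒n4  ** P0@[23:26]
[27] read 'c'  n4⇒n0 (fail-walked)
[28] read 'b'  n0⇒n0
[29] read 'b'  n0⇒n0

Result: [[3,0],[7,0],[13,1],[19,1],[26,0]]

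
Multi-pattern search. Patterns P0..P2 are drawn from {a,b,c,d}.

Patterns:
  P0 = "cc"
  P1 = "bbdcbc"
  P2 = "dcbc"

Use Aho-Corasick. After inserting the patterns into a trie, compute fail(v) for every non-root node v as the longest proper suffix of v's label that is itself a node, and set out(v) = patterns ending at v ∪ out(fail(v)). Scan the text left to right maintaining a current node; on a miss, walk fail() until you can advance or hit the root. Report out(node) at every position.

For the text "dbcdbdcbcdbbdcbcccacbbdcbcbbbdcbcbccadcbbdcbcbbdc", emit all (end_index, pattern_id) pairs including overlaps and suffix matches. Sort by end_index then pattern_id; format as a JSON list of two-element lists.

Build automaton:
Trie (insert patterns):
  n0 'ε': b→3 c→1 d→9
  n1 'c': c→2
  n2 'cc': ·  ←P0
  n3 'b': b→4
  n4 'bb': d→5
  n5 'bbd': c→6
  n6 'bbdc': b→7
  n7 'bbdcb': c→8
  n8 'bbdcbc': ·  ←P1
  n9 'd': c→10
  n10 'dc': b→11
  n11 'dcb': c→12
  n12 'dcbc': ·  ←P2

BFS fail/out derivation:
  fail(1) 'c': from fail(0)=0 chase 'c': 0 ⇒ 0;  out=∅∪out(0)=∅
  fail(3) 'b': from fail(0)=0 chase 'b': 0 ⇒ 0;  out=∅∪out(0)=∅
  fail(9) 'd': from fail(0)=0 chase 'd': 0 ⇒ 0;  out=∅∪out(0)=∅
  fail(2) 'cc': from fail(1)=0 chase 'c': 0 ⇒ 1;  out={0}∪out(1)={0}
  fail(4) 'bb': from fail(3)=0 chase 'b': 0 ⇒ 3;  out=∅∪out(3)=∅
  fail(10) 'dc': from fail(9)=0 chase 'c': 0 ⇒ 1;  out=∅∪out(1)=∅
  fail(5) 'bbd': from fail(4)=3 chase 'd': 3→0 ⇒ 9;  out=∅∪out(9)=∅
  fail(11) 'dcb': from fail(10)=1 chase 'b': 1→0 ⇒ 3;  out=∅∪out(3)=∅
  fail(6) 'bbdc': from fail(5)=9 chase 'c': 9 ⇒ 10;  out=∅∪out(10)=∅
  fail(12) 'dcbc': from fail(11)=3 chase 'c': 3→0 ⇒ 1;  out={2}∪out(1)={2}
  fail(7) 'bbdcb': from fail(6)=10 chase 'b': 10 ⇒ 11;  out=∅∪out(11)=∅
  fail(8) 'bbdcbc': from fail(7)=11 chase 'c': 11 ⇒ 12;  out={1}∪out(12)={1,2}

Scan:
[0] read 'd'  n0⇒n9
[1] read 'b'  n9⇒n3 ·f
[2] read 'c'  n3⇒n1 ·f
[3] read 'd'  n1⇒n9 ·f
[4] read 'b'  n9⇒n3 ·f
[5] read 'd'  n3⇒n9 ·f
[6] read 'c'  n9⇒n10
[7] read 'b'  n10⇒n11
[8] read 'c'  n11⇒n12  → match P2@[5:8]
[9] read 'd'  n12⇒n9 ·f
[10] read 'b'  n9⇒n3 ·f
[11] read 'b'  n3⇒n4
[12] read 'd'  n4⇒n5
[13] read 'c'  n5⇒n6
[14] read 'b'  n6⇒n7
[15] read 'c'  n7⇒n8  → match P1@[10:15],P2@[12:15]
[16] read 'c'  n8⇒n2 ·f  → match P0@[15:16]
[17] read 'c'  n2⇒n2 ·f  → match P0@[16:17]
[18] read 'a'  n2⇒n0 ·f
[19] read 'c'  n0⇒n1
[20] read 'b'  n1⇒n3 ·f
[21] read 'b'  n3⇒n4
[22] read 'd'  n4⇒n5
[23] read 'c'  n5⇒n6
[24] read 'b'  n6⇒n7
[25] read 'c'  n7⇒n8  → match P1@[20:25],P2@[22:25]
[26] read 'b'  n8⇒n3 ·f
[27] read 'b'  n3⇒n4
[28] read 'b'  n4⇒n4 ·f
[29] read 'd'  n4⇒n5
[30] read 'c'  n5⇒n6
[31] read 'b'  n6⇒n7
[32] read 'c'  n7⇒n8  → match P1@[27:32],P2@[29:32]
[33] read 'b'  n8⇒n3 ·f
[34] read 'c'  n3⇒n1 ·f
[35] read 'c'  n1⇒n2  → match P0@[34:35]
[36] read 'a'  n2⇒n0 ·f
[37] read 'd'  n0⇒n9
[38] read 'c'  n9⇒n10
[39] read 'b'  n10⇒n11
[40] read 'b'  n11⇒n4 ·f
[41] read 'd'  n4⇒n5
[42] read 'c'  n5⇒n6
[43] read 'b'  n6⇒n7
[44] read 'c'  n7⇒n8  → match P1@[39:44],P2@[41:44]
[45] read 'b'  n8⇒n3 ·f
[46] read 'b'  n3⇒n4
[47] read 'd'  n4⇒n5
[48] read 'c'  n5⇒n6

Matches: [[8,2],[15,1],[15,2],[16,0],[17,0],[25,1],[25,2],[32,1],[32,2],[35,0],[44,1],[44,2]]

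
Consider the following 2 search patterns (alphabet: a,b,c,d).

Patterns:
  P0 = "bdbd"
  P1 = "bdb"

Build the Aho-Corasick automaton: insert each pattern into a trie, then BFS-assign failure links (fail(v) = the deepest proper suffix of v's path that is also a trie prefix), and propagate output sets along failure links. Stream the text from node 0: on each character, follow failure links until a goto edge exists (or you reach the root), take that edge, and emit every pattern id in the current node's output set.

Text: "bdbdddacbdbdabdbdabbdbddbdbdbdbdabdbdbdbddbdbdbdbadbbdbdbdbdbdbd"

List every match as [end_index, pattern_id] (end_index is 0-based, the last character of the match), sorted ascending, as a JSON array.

Build:
Trie nodes:
  n0 'ε': b→1
  n1 'b': d→2
  n2 'bd': b→3
  n3 'bdb': d→4  ←P1
  n4 'bdbd': ·  ←P0

Failure links (BFS by depth):
  n1('b'): parent n0 fail=0; on 'b' 0 → fail=0;  out ∅∪∅=∅
  n2('bd'): parent n1 fail=0; on 'd' 0 → fail=0;  out ∅∪∅=∅
  n3('bdb'): parent n2 fail=0; on 'b' 0 → fail=1;  out {1}∪∅={1}
  n4('bdbd'): parent n3 fail=1; on 'd' 1 → fail=2;  out {0}∪∅={0}

Scan:
pos 0 'b': at 1
pos 1 'd': at 2
pos 2 'b': at 3  ** P1@[0:2]
pos 3 'd': at 4  ** P0@[0:3]
pos 4 'd': at 0 ·f
pos 5 'd': at 0
pos 6 'a': at 0
pos 7 'c': at 0
pos 8 'b': at 1
pos 9 'd': at 2
pos 10 'b': at 3  ** P1@[8:10]
pos 11 'd': at 4  ** P0@[8:11]
pos 12 'a': at 0 ·f
pos 13 'b': at 1
pos 14 'd': at 2
pos 15 'b': at 3  ** P1@[13:15]
pos 16 'd': at 4  ** P0@[13:16]
pos 17 'a': at 0 ·f
pos 18 'b': at 1
pos 19 'b': at 1 ·f
pos 20 'd': at 2
pos 21 'b': at 3  ** P1@[19:21]
pos 22 'd': at 4  ** P0@[19:22]
pos 23 'd': at 0 ·f
pos 24 'b': at 1
pos 25 'd': at 2
pos 26 'b': at 3  ** P1@[24:26]
pos 27 'd': at 4  ** P0@[24:27]
pos 28 'b': at 3 ·f  ** P1@[26:28]
pos 29 'd': at 4  ** P0@[26:29]
pos 30 'b': at 3 ·f  ** P1@[28:30]
pos 31 'd': at 4  ** P0@[28:31]
pos 32 'a': at 0 ·f
pos 33 'b': at 1
pos 34 'd': at 2
pos 35 'b': at 3  ** P1@[33:35]
pos 36 'd': at 4  ** P0@[33:36]
pos 37 'b': at 3 ·f  ** P1@[35:37]
pos 38 'd': at 4  ** P0@[35:38]
pos 39 'b': at 3 ·f  ** P1@[37:39]
pos 40 'd': at 4  ** P0@[37:40]
pos 41 'd': at 0 ·f
pos 42 'b': at 1
pos 43 'd': at 2
pos 44 'b': at 3  ** P1@[42:44]
pos 45 'd': at 4  ** P0@[42:45]
pos 46 'b': at 3 ·f  ** P1@[44:46]
pos 47 'd': at 4  ** P0@[44:47]
pos 48 'b': at 3 ·f  ** P1@[46:48]
pos 49 'a': at 0 ·f
pos 50 'd': at 0
pos 51 'b': at 1
pos 52 'b': at 1 ·f
pos 53 'd': at 2
pos 54 'b': at 3  ** P1@[52:54]
pos 55 'd': at 4  ** P0@[52:55]
pos 56 'b': at 3 ·f  ** P1@[54:56]
pos 57 'd': at 4  ** P0@[54:57]
pos 58 'b': at 3 ·f  ** P1@[56:58]
pos 59 'd': at 4  ** P0@[56:59]
pos 60 'b': at 3 ·f  ** P1@[58:60]
pos 61 'd': at 4  ** P0@[58:61]
pos 62 'b': at 3 ·f  ** P1@[60:62]
pos 63 'd': at 4  ** P0@[60:63]

All matches (sorted): [[2,1],[3,0],[10,1],[11,0],[15,1],[16,0],[21,1],[22,0],[26,1],[27,0],[28,1],[29,0],[30,1],[31,0],[35,1],[36,0],[37,1],[38,0],[39,1],[40,0],[44,1],[45,0],[46,1],[47,0],[48,1],[54,1],[55,0],[56,1],[57,0],[58,1],[59,0],[60,1],[61,0],[62,1],[63,0]]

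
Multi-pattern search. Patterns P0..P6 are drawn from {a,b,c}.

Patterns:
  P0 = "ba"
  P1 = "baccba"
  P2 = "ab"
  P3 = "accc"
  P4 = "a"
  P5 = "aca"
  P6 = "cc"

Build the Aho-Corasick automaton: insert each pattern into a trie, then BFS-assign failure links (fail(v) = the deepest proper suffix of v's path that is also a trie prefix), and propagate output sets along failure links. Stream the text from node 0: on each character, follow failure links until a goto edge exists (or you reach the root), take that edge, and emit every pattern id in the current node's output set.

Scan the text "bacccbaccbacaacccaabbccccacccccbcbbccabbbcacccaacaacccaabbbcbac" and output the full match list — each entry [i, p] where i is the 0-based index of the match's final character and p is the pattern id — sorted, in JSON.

Build:
Trie nodes:
  0='ε' goto a→7 b→1 c→13
  1='b' goto a→2
  2='ba' goto c→3  [P0 ends]
  3='bac' goto c→4
  4='bacc' goto b→5
  5='baccb' goto a→6
  6='baccba' goto ·  [P1 ends]
  7='a' goto b→8 c→9  [P4 ends]
  8='ab' goto ·  [P2 ends]
  9='ac' goto a→12 c→10
  10='acc' goto c→11
  11='accc' goto ·  [P3 ends]
  12='aca' goto ·  [P5 ends]
  13='c' goto c→14
  14='cc' goto ·  [P6 ends]

Failure links (BFS by depth):
  n1('b'): parent n0 fail=0; on 'b' 0 → fail=0;  out ∅∪∅=∅
  n7('a'): parent n0 fail=0; on 'a' 0 → fail=0;  out {4}∪∅={4}
  n13('c'): parent n0 fail=0; on 'c' 0 → fail=0;  out ∅∪∅=∅
  n2('ba'): parent n1 fail=0; on 'a' 0 → fail=7;  out {0}∪{4}={0,4}
  n8('ab'): parent n7 fail=0; on 'b' 0 → fail=1;  out {2}∪∅={2}
  n9('ac'): parent n7 fail=0; on 'c' 0 → fail=13;  out ∅∪∅=∅
  n14('cc'): parent n13 fail=0; on 'c' 0 → fail=13;  out {6}∪∅={6}
  n3('bac'): parent n2 fail=7; on 'c' 7 → fail=9;  out ∅∪∅=∅
  n10('acc'): parent n9 fail=13; on 'c' 13 → fail=14;  out ∅∪{6}={6}
  n12('aca'): parent n9 fail=13; on 'a' 13→0 → fail=7;  out {5}∪{4}={4,5}
  n4('bacc'): parent n3 fail=9; on 'c' 9 → fail=10;  out ∅∪{6}={6}
  n11('accc'): parent n10 fail=14; on 'c' 14→13 → fail=14;  out {3}∪{6}={3,6}
  n5('baccb'): parent n4 fail=10; on 'b' 10→14→13→0 → fail=1;  out ∅∪∅=∅
  n6('baccba'): parent n5 fail=1; on 'a' 1 → fail=2;  out {1}∪{0,4}={0,1,4}

Text stream:
[0] read 'b'  n0⇒n1
[1] read 'a'  n1⇒n2  emit P0@[0:1],P4@[1:1]
[2] read 'c'  n2⇒n3
[3] read 'c'  n3⇒n4  emit P6@[2:3]
[4] read 'c'  n4⇒n11 (via fail)  emit P3@[1:4],P6@[3:4]
[5] read 'b'  n11⇒n1 (via fail)
[6] read 'a'  n1⇒n2  emit P0@[5:6],P4@[6:6]
[7] read 'c'  n2⇒n3
[8] read 'c'  n3⇒n4  emit P6@[7:8]
[9] read 'b'  n4⇒n5
[10] read 'a'  n5⇒n6  emit P0@[9:10],P1@[5:10],P4@[10:10]
[11] read 'c'  n6⇒n3 (via fail)
[12] read 'a'  n3⇒n12 (via fail)  emit P4@[12:12],P5@[10:12]
[13] read 'a'  n12⇒n7 (via fail)  emit P4@[13:13]
[14] read 'c'  n7⇒n9
[15] read 'c'  n9⇒n10  emit P6@[14:15]
[16] read 'c'  n10⇒n11  emit P3@[13:16],P6@[15:16]
[17] read 'a'  n11⇒n7 (via fail)  emit P4@[17:17]
[18] read 'a'  n7⇒n7 (via fail)  emit P4@[18:18]
[19] read 'b'  n7⇒n8  emit P2@[18:19]
[20] read 'b'  n8⇒n1 (via fail)
[21] read 'c'  n1⇒n13 (via fail)
[22] read 'c'  n13⇒n14  emit P6@[21:22]
[23] read 'c'  n14⇒n14 (via fail)  emit P6@[22:23]
[24] read 'c'  n14⇒n14 (via fail)  emit P6@[23:24]
[25] read 'a'  n14⇒n7 (via fail)  emit P4@[25:25]
[26] read 'c'  n7⇒n9
[27] read 'c'  n9⇒n10  emit P6@[26:27]
[28] read 'c'  n10⇒n11  emit P3@[25:28],P6@[27:28]
[29] read 'c'  n11⇒n14 (via fail)  emit P6@[28:29]
[30] read 'c'  n14⇒n14 (via fail)  emit P6@[29:30]
[31] read 'b'  n14⇒n1 (via fail)
[32] read 'c'  n1⇒n13 (via fail)
[33] read 'b'  n13⇒n1 (via fail)
[34] read 'b'  n1⇒n1 (via fail)
[35] read 'c'  n1⇒n13 (via fail)
[36] read 'c'  n13⇒n14  emit P6@[35:36]
[37] read 'a'  n14⇒n7 (via fail)  emit P4@[37:37]
[38] read 'b'  n7⇒n8  emit P2@[37:38]
[39] read 'b'  n8⇒n1 (via fail)
[40] read 'b'  n1⇒n1 (via fail)
[41] read 'c'  n1⇒n13 (via fail)
[42] read 'a'  n13⇒n7 (via fail)  emit P4@[42:42]
[43] read 'c'  n7⇒n9
[44] read 'c'  n9⇒n10  emit P6@[43:44]
[45] read 'c'  n10⇒n11  emit P3@[42:45],P6@[44:45]
[46] read 'a'  n11⇒n7 (via fail)  emit P4@[46:46]
[47] read 'a'  n7⇒n7 (via fail)  emit P4@[47:47]
[48] read 'c'  n7⇒n9
[49] read 'a'  n9⇒n12  emit P4@[49:49],P5@[47:49]
[50] read 'a'  n12⇒n7 (via fail)  emit P4@[50:50]
[51] read 'c'  n7⇒n9
[52] read 'c'  n9⇒n10  emit P6@[51:52]
[53] read 'c'  n10⇒n11  emit P3@[50:53],P6@[52:53]
[54] read 'a'  n11⇒n7 (via fail)  emit P4@[54:54]
[55] read 'a'  n7⇒n7 (via fail)  emit P4@[55:55]
[56] read 'b'  n7⇒n8  emit P2@[55:56]
[57] read 'b'  n8⇒n1 (via fail)
[58] read 'b'  n1⇒n1 (via fail)
[59] read 'c'  n1⇒n13 (via fail)
[60] read 'b'  n13⇒n1 (via fail)
[61] read 'a'  n1⇒n2  emit P0@[60:61],P4@[61:61]
[62] read 'c'  n2⇒n3

Matches: [[1,0],[1,4],[3,6],[4,3],[4,6],[6,0],[6,4],[8,6],[10,0],[10,1],[10,4],[12,4],[12,5],[13,4],[15,6],[16,3],[16,6],[17,4],[18,4],[19,2],[22,6],[23,6],[24,6],[25,4],[27,6],[28,3],[28,6],[29,6],[30,6],[36,6],[37,4],[38,2],[42,4],[44,6],[45,3],[45,6],[46,4],[47,4],[49,4],[49,5],[50,4],[52,6],[53,3],[53,6],[54,4],[55,4],[56,2],[61,0],[61,4]]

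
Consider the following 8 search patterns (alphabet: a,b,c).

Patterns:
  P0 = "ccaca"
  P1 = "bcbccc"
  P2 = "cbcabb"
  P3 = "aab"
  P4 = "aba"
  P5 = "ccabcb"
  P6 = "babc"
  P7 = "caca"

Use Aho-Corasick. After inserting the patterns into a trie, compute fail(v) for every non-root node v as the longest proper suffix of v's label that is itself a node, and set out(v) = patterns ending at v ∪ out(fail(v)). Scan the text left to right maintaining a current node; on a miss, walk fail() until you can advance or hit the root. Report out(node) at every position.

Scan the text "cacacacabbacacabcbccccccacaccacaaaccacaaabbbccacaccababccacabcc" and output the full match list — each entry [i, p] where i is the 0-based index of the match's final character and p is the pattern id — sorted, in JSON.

Construct AC machine:
Trie (insert patterns):
  0='ε' goto a→17 b→6 c→1
  1='c' goto a→28 b→12 c→2
  2='cc' goto a→3
  3='cca' goto b→22 c→4
  4='ccac' goto a→5
  5='ccaca' goto ·  [P0 ends]
  6='b' goto a→25 c→7
  7='bc' goto b→8
  8='bcb' goto c→9
  9='bcbc' goto c→10
  10='bcbcc' goto c→11
  11='bcbccc' goto ·  [P1 ends]
  12='cb' goto c→13
  13='cbc' goto a→14
  14='cbca' goto b→15
  15='cbcab' goto b→16
  16='cbcabb' goto ·  [P2 ends]
  17='a' goto a→18 b→20
  18='aa' goto b→19
  19='aab' goto ·  [P3 ends]
  20='ab' goto a→21
  21='aba' goto ·  [P4 ends]
  22='ccab' goto c→23
  23='ccabc' goto b→24
  24='ccabcb' goto ·  [P5 ends]
  25='ba' goto b→26
  26='bab' goto c→27
  27='babc' goto ·  [P6 ends]
  28='ca' goto c→29
  29='cac' goto a→30
  30='caca' goto ·  [P7 ends]

Failure links (BFS by depth):
  fail(1) 'c': from fail(0)=0 chase 'c': 0 ⇒ 0;  out=∅∪out(0)=∅
  fail(6) 'b': from fail(0)=0 chase 'b': 0 ⇒ 0;  out=∅∪out(0)=∅
  fail(17) 'a': from fail(0)=0 chase 'a': 0 ⇒ 0;  out=∅∪out(0)=∅
  fail(2) 'cc': from fail(1)=0 chase 'c': 0 ⇒ 1;  out=∅∪out(1)=∅
  fail(7) 'bc': from fail(6)=0 chase 'c': 0 ⇒ 1;  out=∅∪out(1)=∅
  fail(12) 'cb': from fail(1)=0 chase 'b': 0 ⇒ 6;  out=∅∪out(6)=∅
  fail(18) 'aa': from fail(17)=0 chase 'a': 0 ⇒ 17;  out=∅∪out(17)=∅
  fail(20) 'ab': from fail(17)=0 chase 'b': 0 ⇒ 6;  out=∅∪out(6)=∅
  fail(25) 'ba': from fail(6)=0 chase 'a': 0 ⇒ 17;  out=∅∪out(17)=∅
  fail(28) 'ca': from fail(1)=0 chase 'a': 0 ⇒ 17;  out=∅∪out(17)=∅
  fail(3) 'cca': from fail(2)=1 chase 'a': 1 ⇒ 28;  out=∅∪out(28)=∅
  fail(8) 'bcb': from fail(7)=1 chase 'b': 1 ⇒ 12;  out=∅∪out(12)=∅
  fail(13) 'cbc': from fail(12)=6 chase 'c': 6 ⇒ 7;  out=∅∪out(7)=∅
  fail(19) 'aab': from fail(18)=17 chase 'b': 17 ⇒ 20;  out={3}∪out(20)={3}
  fail(21) 'aba': from fail(20)=6 chase 'a': 6 ⇒ 25;  out={4}∪out(25)={4}
  fail(26) 'bab': from fail(25)=17 chase 'b': 17 ⇒ 20;  out=∅∪out(20)=∅
  fail(29) 'cac': from fail(28)=17 chase 'c': 17→0 ⇒ 1;  out=∅∪out(1)=∅
  fail(4) 'ccac': from fail(3)=28 chase 'c': 28 ⇒ 29;  out=∅∪out(29)=∅
  fail(9) 'bcbc': from fail(8)=12 chase 'c': 12 ⇒ 13;  out=∅∪out(13)=∅
  fail(14) 'cbca': from fail(13)=7 chase 'a': 7→1 ⇒ 28;  out=∅∪out(28)=∅
  fail(22) 'ccab': from fail(3)=28 chase 'b': 28→17 ⇒ 20;  out=∅∪out(20)=∅
  fail(27) 'babc': from fail(26)=20 chase 'c': 20→6 ⇒ 7;  out={6}∪out(7)={6}
  fail(30) 'caca': from fail(29)=1 chase 'a': 1 ⇒ 28;  out={7}∪out(28)={7}
  fail(5) 'ccaca': from fail(4)=29 chase 'a': 29 ⇒ 30;  out={0}∪out(30)={0,7}
  fail(10) 'bcbcc': from fail(9)=13 chase 'c': 13→7→1 ⇒ 2;  out=∅∪out(2)=∅
  fail(15) 'cbcab': from fail(14)=28 chase 'b': 28→17 ⇒ 20;  out=∅∪out(20)=∅
  fail(23) 'ccabc': from fail(22)=20 chase 'c': 20→6 ⇒ 7;  out=∅∪out(7)=∅
  fail(11) 'bcbccc': from fail(10)=2 chase 'c': 2→1 ⇒ 2;  out={1}∪out(2)={1}
  fail(16) 'cbcabb': from fail(15)=20 chase 'b': 20→6→0 ⇒ 6;  out={2}∪out(6)={2}
  fail(24) 'ccabcb': from fail(23)=7 chase 'b': 7 ⇒ 8;  out={5}∪out(8)={5}

Run:
pos 0 'c': at 1
pos 1 'a': at 28
pos 2 'c': at 29
pos 3 'a': at 30  emit P7@[0:3]
pos 4 'c': at 29 (fail-walked)
pos 5 'a': at 30  emit P7@[2:5]
pos 6 'c': at 29 (fail-walked)
pos 7 'a': at 30  emit P7@[4:7]
pos 8 'b': at 20 (fail-walked)
pos 9 'b': at 6 (fail-walked)
pos 10 'a': at 25
pos 11 'c': at 1 (fail-walked)
pos 12 'a': at 28
pos 13 'c': at 29
pos 14 'a': at 30  emit P7@[11:14]
pos 15 'b': at 20 (fail-walked)
pos 16 'c': at 7 (fail-walked)
pos 17 'b': at 8
pos 18 'c': at 9
pos 19 'c': at 10
pos 20 'c': at 11  emit P1@[15:20]
pos 21 'c': at 2 (fail-walked)
pos 22 'c': at 2 (fail-walked)
pos 23 'c': at 2 (fail-walked)
pos 24 'a': at 3
pos 25 'c': at 4
pos 26 'a': at 5  emit P0@[22:26],P7@[23:26]
pos 27 'c': at 29 (fail-walked)
pos 28 'c': at 2 (fail-walked)
pos 29 'a': at 3
pos 30 'c': at 4
pos 31 'a': at 5  emit P0@[27:31],P7@[28:31]
pos 32 'a': at 18 (fail-walked)
pos 33 'a': at 18 (fail-walked)
pos 34 'c': at 1 (fail-walked)
pos 35 'c': at 2
pos 36 'a': at 3
pos 37 'c': at 4
pos 38 'a': at 5  emit P0@[34:38],P7@[35:38]
pos 39 'a': at 18 (fail-walked)
pos 40 'a': at 18 (fail-walked)
pos 41 'b': at 19  emit P3@[39:41]
pos 42 'b': at 6 (fail-walked)
pos 43 'b': at 6 (fail-walked)
pos 44 'c': at 7
pos 45 'c': at 2 (fail-walked)
pos 46 'a': at 3
pos 47 'c': at 4
pos 48 'a': at 5  emit P0@[44:48],P7@[45:48]
pos 49 'c': at 29 (fail-walked)
pos 50 'c': at 2 (fail-walked)
pos 51 'a': at 3
pos 52 'b': at 22
pos 53 'a': at 21 (fail-walked)  emit P4@[51:53]
pos 54 'b': at 26 (fail-walked)
pos 55 'c': at 27  emit P6@[52:55]
pos 56 'c': at 2 (fail-walked)
pos 57 'a': at 3
pos 58 'c': at 4
pos 59 'a': at 5  emit P0@[55:59],P7@[56:59]
pos 60 'b': at 20 (fail-walked)
pos 61 'c': at 7 (fail-walked)
pos 62 'c': at 2 (fail-walked)

All matches (sorted): [[3,7],[5,7],[7,7],[14,7],[20,1],[26,0],[26,7],[31,0],[31,7],[38,0],[38,7],[41,3],[48,0],[48,7],[53,4],[55,6],[59,0],[59,7]]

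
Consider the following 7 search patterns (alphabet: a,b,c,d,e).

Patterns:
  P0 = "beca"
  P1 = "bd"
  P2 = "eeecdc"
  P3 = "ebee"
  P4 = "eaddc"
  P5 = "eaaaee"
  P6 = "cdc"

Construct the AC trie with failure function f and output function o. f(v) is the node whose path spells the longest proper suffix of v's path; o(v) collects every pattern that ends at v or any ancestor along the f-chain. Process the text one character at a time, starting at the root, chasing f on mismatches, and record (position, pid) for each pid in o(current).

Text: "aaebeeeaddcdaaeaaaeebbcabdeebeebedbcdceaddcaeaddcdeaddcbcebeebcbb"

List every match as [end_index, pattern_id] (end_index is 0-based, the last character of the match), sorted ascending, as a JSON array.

Build:
Trie (insert patterns):
  0='ε' goto b→1 c→23 e→6
  1='b' goto d→5 e→2
  2='be' goto c→3
  3='bec' goto a→4
  4='beca' goto ·  [P0 ends]
  5='bd' goto ·  [P1 ends]
  6='e' goto a→15 b→12 e→7
  7='ee' goto e→8
  8='eee' goto c→9
  9='eeec' goto d→10
  10='eeecd' goto c→11
  11='eeecdc' goto ·  [P2 ends]
  12='eb' goto e→13
  13='ebe' goto e→14
  14='ebee' goto ·  [P3 ends]
  15='ea' goto a→19 d→16
  16='ead' goto d→17
  17='eadd' goto c→18
  18='eaddc' goto ·  [P4 ends]
  19='eaa' goto a→20
  20='eaaa' goto e→21
  21='eaaae' goto e→22
  22='eaaaee' goto ·  [P5 ends]
  23='c' goto d→24
  24='cd' goto c→25
  25='cdc' goto ·  [P6 ends]

BFS fail/out derivation:
  fail(1) 'b': from fail(0)=0 chase 'b': 0 ⇒ 0;  out=∅∪out(0)=∅
  fail(6) 'e': from fail(0)=0 chase 'e': 0 ⇒ 0;  out=∅∪out(0)=∅
  fail(23) 'c': from fail(0)=0 chase 'c': 0 ⇒ 0;  out=∅∪out(0)=∅
  fail(2) 'be': from fail(1)=0 chase 'e': 0 ⇒ 6;  out=∅∪out(6)=∅
  fail(5) 'bd': from fail(1)=0 chase 'd': 0 ⇒ 0;  out={1}∪out(0)={1}
  fail(7) 'ee': from fail(6)=0 chase 'e': 0 ⇒ 6;  out=∅∪out(6)=∅
  fail(12) 'eb': from fail(6)=0 chase 'b': 0 ⇒ 1;  out=∅∪out(1)=∅
  fail(15) 'ea': from fail(6)=0 chase 'a': 0 ⇒ 0;  out=∅∪out(0)=∅
  fail(24) 'cd': from fail(23)=0 chase 'd': 0 ⇒ 0;  out=∅∪out(0)=∅
  fail(3) 'bec': from fail(2)=6 chase 'c': 6→0 ⇒ 23;  out=∅∪out(23)=∅
  fail(8) 'eee': from fail(7)=6 chase 'e': 6 ⇒ 7;  out=∅∪out(7)=∅
  fail(13) 'ebe': from fail(12)=1 chase 'e': 1 ⇒ 2;  out=∅∪out(2)=∅
  fail(16) 'ead': from fail(15)=0 chase 'd': 0 ⇒ 0;  out=∅∪out(0)=∅
  fail(19) 'eaa': from fail(15)=0 chase 'a': 0 ⇒ 0;  out=∅∪out(0)=∅
  fail(25) 'cdc': from fail(24)=0 chase 'c': 0 ⇒ 23;  out={6}∪out(23)={6}
  fail(4) 'beca': from fail(3)=23 chase 'a': 23→0 ⇒ 0;  out={0}∪out(0)={0}
  fail(9) 'eeec': from fail(8)=7 chase 'c': 7→6→0 ⇒ 23;  out=∅∪out(23)=∅
  fail(14) 'ebee': from fail(13)=2 chase 'e': 2→6 ⇒ 7;  out={3}∪out(7)={3}
  fail(17) 'eadd': from fail(16)=0 chase 'd': 0 ⇒ 0;  out=∅∪out(0)=∅
  fail(20) 'eaaa': from fail(19)=0 chase 'a': 0 ⇒ 0;  out=∅∪out(0)=∅
  fail(10) 'eeecd': from fail(9)=23 chase 'd': 23 ⇒ 24;  out=∅∪out(24)=∅
  fail(18) 'eaddc': from fail(17)=0 chase 'c': 0 ⇒ 23;  out={4}∪out(23)={4}
  fail(21) 'eaaae': from fail(20)=0 chase 'e': 0 ⇒ 6;  out=∅∪out(6)=∅
  fail(11) 'eeecdc': from fail(10)=24 chase 'c': 24 ⇒ 25;  out={2}∪out(25)={2,6}
  fail(22) 'eaaaee': from fail(21)=6 chase 'e': 6 ⇒ 7;  out={5}∪out(7)={5}

Scan:
pos 0 'a': at 0
pos 1 'a': at 0
pos 2 'e': at 6
pos 3 'b': at 12
pos 4 'e': at 13
pos 5 'e': at 14  emit P3@[2:5]
pos 6 'e': at 8 (via fail)
pos 7 'a': at 15 (via fail)
pos 8 'd': at 16
pos 9 'd': at 17
pos 10 'c': at 18  emit P4@[6:10]
pos 11 'd': at 24 (via fail)
pos 12 'a': at 0 (via fail)
pos 13 'a': at 0
pos 14 'e': at 6
pos 15 'a': at 15
pos 16 'a': at 19
pos 17 'a': at 20
pos 18 'e': at 21
pos 19 'e': at 22  emit P5@[14:19]
pos 20 'b': at 12 (via fail)
pos 21 'b': at 1 (via fail)
pos 22 'c': at 23 (via fail)
pos 23 'a': at 0 (via fail)
pos 24 'b': at 1
pos 25 'd': at 5  emit P1@[24:25]
pos 26 'e': at 6 (via fail)
pos 27 'e': at 7
pos 28 'b': at 12 (via fail)
pos 29 'e': at 13
pos 30 'e': at 14  emit P3@[27:30]
pos 31 'b': at 12 (via fail)
pos 32 'e': at 13
pos 33 'd': at 0 (via fail)
pos 34 'b': at 1
pos 35 'c': at 23 (via fail)
pos 36 'd': at 24
pos 37 'c': at 25  emit P6@[35:37]
pos 38 'e': at 6 (via fail)
pos 39 'a': at 15
pos 40 'd': at 16
pos 41 'd': at 17
pos 42 'c': at 18  emit P4@[38:42]
pos 43 'a': at 0 (via fail)
pos 44 'e': at 6
pos 45 'a': at 15
pos 46 'd': at 16
pos 47 'd': at 17
pos 48 'c': at 18  emit P4@[44:48]
pos 49 'd': at 24 (via fail)
pos 50 'e': at 6 (via fail)
pos 51 'a': at 15
pos 52 'd': at 16
pos 53 'd': at 17
pos 54 'c': at 18  emit P4@[50:54]
pos 55 'b': at 1 (via fail)
pos 56 'c': at 23 (via fail)
pos 57 'e': at 6 (via fail)
pos 58 'b': at 12
pos 59 'e': at 13
pos 60 'e': at 14  emit P3@[57:60]
pos 61 'b': at 12 (via fail)
pos 62 'c': at 23 (via fail)
pos 63 'b': at 1 (via fail)
pos 64 'b': at 1 (via fail)

Matches: [[5,3],[10,4],[19,5],[25,1],[30,3],[37,6],[42,4],[48,4],[54,4],[60,3]]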